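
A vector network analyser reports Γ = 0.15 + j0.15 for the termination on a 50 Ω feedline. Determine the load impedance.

Z_L = Z_0·(1 + Γ)/(1 − Γ) = 50·(1.15 + j0.15)/(0.85 − j0.15)

Z_L ≈ 64.1 + j20.1 Ω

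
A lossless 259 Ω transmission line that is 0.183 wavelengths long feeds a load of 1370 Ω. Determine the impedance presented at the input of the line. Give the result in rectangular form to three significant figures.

βl = 2π × 0.183 = 65.9°
tan(βl) = tan(65.9°) = 2.23
Z_in = Z_0·(Z_L + jZ_0·tanβl)/(Z_0 + jZ_L·tanβl)
     = 259·(1370 + j578)/(259 + j3060)

Z_in ≈ 58.4 − j111 Ω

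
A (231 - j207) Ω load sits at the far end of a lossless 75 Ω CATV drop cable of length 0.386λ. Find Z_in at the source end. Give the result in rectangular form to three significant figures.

Z_in ≈ 44.3 + j109 Ω

βl = 2π × 0.386 = 139°
tan(βl) = tan(139°) = -0.871
Z_in = Z_0·(Z_L + jZ_0·tanβl)/(Z_0 + jZ_L·tanβl)
     = 75·(231 − j272)/(-105 − j201)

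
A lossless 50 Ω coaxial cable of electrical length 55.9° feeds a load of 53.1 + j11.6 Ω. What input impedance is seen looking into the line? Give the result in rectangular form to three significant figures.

Z_in ≈ 58.4 − j9.38 Ω

tan(βl) = tan(55.9°) = 1.48
Z_in = Z_0·(Z_L + jZ_0·tanβl)/(Z_0 + jZ_L·tanβl)
     = 50·(53.1 + j85.4)/(32.9 + j78.4)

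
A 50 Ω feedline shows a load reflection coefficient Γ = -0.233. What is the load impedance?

Z_L ≈ 31.1 Ω

Z_L = Z_0·(1 + Γ)/(1 − Γ) = 50·(0.767)/(1.23)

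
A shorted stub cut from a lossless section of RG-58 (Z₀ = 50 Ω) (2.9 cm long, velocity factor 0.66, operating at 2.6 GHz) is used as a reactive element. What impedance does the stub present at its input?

λ = v/f = 0.66·c / 2.6 GHz = 0.0762 m
βl = 2π·l/λ = 2π × 0.381 = 137°
tan(βl) = -0.93
For a shorted stub, Z_in = jZ_0·tan(βl)

Z_in ≈ −j46.5 Ω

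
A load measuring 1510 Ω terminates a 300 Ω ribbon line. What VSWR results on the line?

VSWR ≈ 5.03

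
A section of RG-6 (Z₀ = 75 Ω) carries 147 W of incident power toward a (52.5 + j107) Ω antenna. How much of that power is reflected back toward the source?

|Γ| = |(-22.5 + j107)/(127.5 + j107)| = 0.657
|Γ|² = 0.432
P_refl = |Γ|²·P_inc = 63.4 W, P_del = (1 − |Γ|²)·P_inc = 83.6 W

P_reflected ≈ 63.4 W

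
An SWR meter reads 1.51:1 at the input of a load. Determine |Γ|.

|Γ| ≈ 0.203

|Γ| = (S − 1)/(S + 1) = (1.51 − 1)/(1.51 + 1) = 0.51/2.51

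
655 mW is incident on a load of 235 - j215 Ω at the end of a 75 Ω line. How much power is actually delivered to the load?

P_delivered ≈ 324 mW

|Γ| = |(160 − j215)/(310 − j215)| = 0.71
|Γ|² = 0.505
P_refl = |Γ|²·P_inc = 331 mW, P_del = (1 − |Γ|²)·P_inc = 324 mW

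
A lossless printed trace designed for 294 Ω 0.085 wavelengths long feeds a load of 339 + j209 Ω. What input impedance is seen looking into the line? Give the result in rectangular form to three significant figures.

Z_in ≈ 571 − j11.6 Ω

βl = 2π × 0.085 = 30.6°
tan(βl) = tan(30.6°) = 0.591
Z_in = Z_0·(Z_L + jZ_0·tanβl)/(Z_0 + jZ_L·tanβl)
     = 294·(339 + j383)/(170 + j200)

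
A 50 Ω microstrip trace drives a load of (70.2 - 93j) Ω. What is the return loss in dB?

RL ≈ 4.07 dB

Γ = (20.2 − j93)/(120.2 − j93), |Γ| = 0.626
RL = −20·log₁₀|Γ| = −20·log₁₀(0.626)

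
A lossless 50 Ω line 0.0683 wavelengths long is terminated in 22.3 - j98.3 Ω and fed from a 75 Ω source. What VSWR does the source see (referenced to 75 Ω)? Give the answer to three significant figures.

VSWR ≈ 13.1

βl = 2π × 0.0683 = 24.6°
tan(βl) = 0.458
Z_in = Z_0·(Z_L + jZ_0·tanβl)/(Z_0 + jZ_L·tanβl) = 7.39 − j40.5 Ω
Γ_s = (Z_in − Z_s)/(Z_in + Z_s) = (-67.6 − j40.5)/(82.4 − j40.5), |Γ_s| = 0.858
VSWR = (1 + |Γ_s|)/(1 − |Γ_s|)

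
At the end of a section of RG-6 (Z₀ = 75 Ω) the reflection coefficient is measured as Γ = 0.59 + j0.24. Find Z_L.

Z_L ≈ 197 + j160 Ω

Z_L = Z_0·(1 + Γ)/(1 − Γ) = 75·(1.59 + j0.24)/(0.41 − j0.24)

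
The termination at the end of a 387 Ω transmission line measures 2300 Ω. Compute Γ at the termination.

Γ = 0.712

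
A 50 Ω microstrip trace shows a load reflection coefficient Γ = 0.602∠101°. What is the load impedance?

Z_L = Z_0·(1 + Γ)/(1 − Γ) = 50·(0.885 + j0.591)/(1.11 − j0.591)

Z_L ≈ 20 + j37.1 Ω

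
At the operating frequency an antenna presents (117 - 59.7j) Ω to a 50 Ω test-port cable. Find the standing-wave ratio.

Γ = (Z_L − Z_0)/(Z_L + Z_0) = (67 − j59.7)/(167 − j59.7)
|Γ| = 89.7/177 = 0.506
VSWR = (1 + |Γ|)/(1 − |Γ|) = 1.51/0.494

VSWR ≈ 3.05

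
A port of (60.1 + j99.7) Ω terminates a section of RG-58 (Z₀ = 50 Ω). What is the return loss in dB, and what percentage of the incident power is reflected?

RL ≈ 3.42 dB; 45.5% of incident power reflected

Γ = (10.1 + j99.7)/(110.1 + j99.7), |Γ| = 0.675
RL = −20·log₁₀(0.675) = 3.42 dB
P_refl/P_inc = |Γ|² = 0.455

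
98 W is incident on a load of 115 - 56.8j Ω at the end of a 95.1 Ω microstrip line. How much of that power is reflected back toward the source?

P_reflected ≈ 7.49 W

|Γ| = |(19.9 − j56.8)/(210.1 − j56.8)| = 0.277
|Γ|² = 0.0765
P_refl = |Γ|²·P_inc = 7.49 W, P_del = (1 − |Γ|²)·P_inc = 90.5 W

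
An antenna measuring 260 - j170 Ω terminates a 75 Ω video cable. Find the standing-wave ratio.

Γ = (Z_L − Z_0)/(Z_L + Z_0) = (185 − j170)/(335 − j170)
|Γ| = 251/376 = 0.669
VSWR = (1 + |Γ|)/(1 − |Γ|) = 1.67/0.331

VSWR ≈ 5.04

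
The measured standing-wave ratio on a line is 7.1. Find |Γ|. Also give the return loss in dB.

|Γ| ≈ 0.753; return loss ≈ 2.46 dB

|Γ| = (S − 1)/(S + 1) = (7.1 − 1)/(7.1 + 1) = 6.1/8.1
RL = −20·log₁₀|Γ| = −20·log₁₀(0.753)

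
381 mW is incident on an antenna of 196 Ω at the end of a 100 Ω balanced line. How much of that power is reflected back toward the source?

P_reflected ≈ 40.1 mW

Γ = (196 − 100)/(196 + 100) = 0.324
|Γ|² = 0.105
P_refl = |Γ|²·P_inc = 40.1 mW, P_del = (1 − |Γ|²)·P_inc = 341 mW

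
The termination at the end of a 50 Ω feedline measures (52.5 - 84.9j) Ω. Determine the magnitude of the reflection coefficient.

Γ = (Z_L − Z_0)/(Z_L + Z_0) = (2.5 − j84.9)/(102.5 − j84.9)
|Γ| = 84.9/133

|Γ| ≈ 0.638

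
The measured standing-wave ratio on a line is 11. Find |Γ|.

|Γ| = (S − 1)/(S + 1) = (11 − 1)/(11 + 1) = 10/12

|Γ| ≈ 0.833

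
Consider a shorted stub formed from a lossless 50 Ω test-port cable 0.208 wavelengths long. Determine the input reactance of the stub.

X_in ≈ 185 Ω (inductive)

βl = 2π × 0.208 = 74.9°
tan(βl) = 3.7
For a shorted stub, Z_in = jZ_0·tan(βl)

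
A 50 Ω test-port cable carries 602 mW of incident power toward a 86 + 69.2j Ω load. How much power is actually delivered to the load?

P_delivered ≈ 445 mW

|Γ| = |(36 + j69.2)/(136 + j69.2)| = 0.511
|Γ|² = 0.261
P_refl = |Γ|²·P_inc = 157 mW, P_del = (1 − |Γ|²)·P_inc = 445 mW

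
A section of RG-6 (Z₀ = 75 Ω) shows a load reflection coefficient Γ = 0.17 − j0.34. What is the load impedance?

Z_L = Z_0·(1 + Γ)/(1 − Γ) = 75·(1.17 − j0.34)/(0.83 + j0.34)

Z_L ≈ 79.8 − j63.4 Ω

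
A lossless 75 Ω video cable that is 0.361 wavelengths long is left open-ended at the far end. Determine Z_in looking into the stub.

Z_in ≈ +j62.8 Ω

βl = 2π × 0.361 = 130°
tan(βl) = -1.19
For an open-ended stub, Z_in = −jZ_0·cot(βl) = −jZ_0/tan(βl)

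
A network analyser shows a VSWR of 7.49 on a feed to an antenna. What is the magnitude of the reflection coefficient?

|Γ| ≈ 0.764

|Γ| = (S − 1)/(S + 1) = (7.49 − 1)/(7.49 + 1) = 6.49/8.49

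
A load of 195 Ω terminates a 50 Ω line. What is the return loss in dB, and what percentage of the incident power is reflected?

Γ = (195 − 50)/(195 + 50) = 0.592
RL = −20·log₁₀(0.592) = 4.56 dB
P_refl/P_inc = |Γ|² = 0.35

RL ≈ 4.56 dB; 35% of incident power reflected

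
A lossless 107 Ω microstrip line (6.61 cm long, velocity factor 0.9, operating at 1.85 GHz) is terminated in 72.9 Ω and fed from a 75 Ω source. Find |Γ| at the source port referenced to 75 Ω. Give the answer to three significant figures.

λ = v/f = 0.9·c / 1.85 GHz = 0.146 m
βl = 2π·l/λ = 2π × 0.453 = 163°
tan(βl) = -0.305
Z_in = Z_0·(Z_L + jZ_0·tanβl)/(Z_0 + jZ_L·tanβl) = 76.4 − j16.8 Ω
Γ_s = (Z_in − Z_s)/(Z_in + Z_s) = (1.38 − j16.8)/(151 − j16.8), |Γ_s| = 0.11

|Γ| ≈ 0.11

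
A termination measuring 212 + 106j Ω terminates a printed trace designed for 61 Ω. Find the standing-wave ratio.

Γ = (Z_L − Z_0)/(Z_L + Z_0) = (151 + j106)/(273 + j106)
|Γ| = 184/293 = 0.63
VSWR = (1 + |Γ|)/(1 − |Γ|) = 1.63/0.37

VSWR ≈ 4.4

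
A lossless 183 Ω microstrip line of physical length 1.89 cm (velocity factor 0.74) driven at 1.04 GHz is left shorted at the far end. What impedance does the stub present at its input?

Z_in ≈ +j114 Ω

λ = v/f = 0.74·c / 1.04 GHz = 0.213 m
βl = 2π·l/λ = 2π × 0.0885 = 31.9°
tan(βl) = 0.622
For a shorted stub, Z_in = jZ_0·tan(βl)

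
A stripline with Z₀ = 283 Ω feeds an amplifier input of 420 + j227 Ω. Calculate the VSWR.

Γ = (Z_L − Z_0)/(Z_L + Z_0) = (137 + j227)/(703 + j227)
|Γ| = 265/739 = 0.359
VSWR = (1 + |Γ|)/(1 − |Γ|) = 1.36/0.641

VSWR ≈ 2.12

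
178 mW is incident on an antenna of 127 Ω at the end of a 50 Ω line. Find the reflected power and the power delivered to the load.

P_reflected ≈ 33.7 mW; P_delivered ≈ 144 mW

Γ = (127 − 50)/(127 + 50) = 0.435
|Γ|² = 0.189
P_refl = |Γ|²·P_inc = 33.7 mW, P_del = (1 − |Γ|²)·P_inc = 144 mW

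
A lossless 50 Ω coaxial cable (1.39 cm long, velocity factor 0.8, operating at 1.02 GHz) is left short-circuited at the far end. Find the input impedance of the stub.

λ = v/f = 0.8·c / 1.02 GHz = 0.235 m
βl = 2π·l/λ = 2π × 0.0591 = 21.3°
tan(βl) = 0.389
For a short-circuited stub, Z_in = jZ_0·tan(βl)

Z_in ≈ +j19.5 Ω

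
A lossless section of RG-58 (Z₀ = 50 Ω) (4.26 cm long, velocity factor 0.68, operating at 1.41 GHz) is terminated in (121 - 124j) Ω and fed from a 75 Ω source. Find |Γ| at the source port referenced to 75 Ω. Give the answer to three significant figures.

|Γ| ≈ 0.745

λ = v/f = 0.68·c / 1.41 GHz = 0.145 m
βl = 2π·l/λ = 2π × 0.294 = 106°
tan(βl) = -3.49
Z_in = Z_0·(Z_L + jZ_0·tanβl)/(Z_0 + jZ_L·tanβl) = 12.3 + j25.5 Ω
Γ_s = (Z_in − Z_s)/(Z_in + Z_s) = (-62.7 + j25.5)/(87.3 + j25.5), |Γ_s| = 0.745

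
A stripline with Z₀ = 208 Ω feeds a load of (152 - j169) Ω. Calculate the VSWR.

VSWR ≈ 2.62

Γ = (Z_L − Z_0)/(Z_L + Z_0) = (-56 − j169)/(360 − j169)
|Γ| = 178/398 = 0.448
VSWR = (1 + |Γ|)/(1 − |Γ|) = 1.45/0.552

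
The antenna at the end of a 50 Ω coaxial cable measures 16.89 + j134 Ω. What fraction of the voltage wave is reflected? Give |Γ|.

|Γ| ≈ 0.922

Γ = (Z_L − Z_0)/(Z_L + Z_0) = (-33.11 + j134)/(66.89 + j134)
|Γ| = 138/150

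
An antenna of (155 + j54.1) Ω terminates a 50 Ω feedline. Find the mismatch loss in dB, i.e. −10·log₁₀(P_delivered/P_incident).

mismatch loss ≈ 1.61 dB

Γ = (105 + j54.1)/(205 + j54.1), |Γ| = 0.557
|Γ|² = 0.31, so P_del/P_inc = 1 − |Γ|² = 0.69
ML = −10·log₁₀(1 − |Γ|²)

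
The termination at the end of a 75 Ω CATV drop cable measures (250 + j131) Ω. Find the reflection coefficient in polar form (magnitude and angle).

Γ = (Z_L − Z_0)/(Z_L + Z_0) = (175 + j131)/(325 + j131)
|Γ| = 219/350 = 0.624

Γ ≈ 0.624 ∠ 14.9°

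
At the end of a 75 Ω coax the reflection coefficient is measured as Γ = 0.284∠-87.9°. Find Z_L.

Z_L = Z_0·(1 + Γ)/(1 − Γ) = 75·(1.01 − j0.284)/(0.99 + j0.284)

Z_L ≈ 65.1 − j40.2 Ω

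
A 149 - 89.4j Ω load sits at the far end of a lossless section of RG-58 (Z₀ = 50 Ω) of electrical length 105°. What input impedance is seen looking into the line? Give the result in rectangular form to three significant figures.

Z_in ≈ 14.3 + j20.7 Ω

tan(βl) = tan(105°) = -3.73
Z_in = Z_0·(Z_L + jZ_0·tanβl)/(Z_0 + jZ_L·tanβl)
     = 50·(149 − j276)/(-284 − j556)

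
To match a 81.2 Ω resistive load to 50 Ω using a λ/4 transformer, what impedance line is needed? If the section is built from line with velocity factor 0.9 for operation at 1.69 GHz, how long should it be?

Z_qwt ≈ 63.7 Ω; length ≈ 3.99 cm

Z_qwt = √(Z_0·R_L) = √(50 × 81.2) = √4060
λ = 0.9·c/f = 0.16 m, so l = λ/4 = 0.0399 m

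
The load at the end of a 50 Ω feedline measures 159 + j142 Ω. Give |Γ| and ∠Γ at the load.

Γ ≈ 0.708 ∠ 18.3°

Γ = (Z_L − Z_0)/(Z_L + Z_0) = (109 + j142)/(209 + j142)
|Γ| = 179/253 = 0.708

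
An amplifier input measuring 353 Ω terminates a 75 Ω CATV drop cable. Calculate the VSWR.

For a purely resistive load, VSWR = R_L/Z_0 or Z_0/R_L (whichever > 1) = 353/75

VSWR ≈ 4.71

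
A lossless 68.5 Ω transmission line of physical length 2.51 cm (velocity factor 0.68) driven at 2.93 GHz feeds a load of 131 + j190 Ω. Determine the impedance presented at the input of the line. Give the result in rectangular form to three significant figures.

Z_in ≈ 13.3 + j31.9 Ω

λ = v/f = 0.68·c / 2.93 GHz = 0.0696 m
βl = 2π·l/λ = 2π × 0.361 = 130°
tan(βl) = tan(130°) = -1.2
Z_in = Z_0·(Z_L + jZ_0·tanβl)/(Z_0 + jZ_L·tanβl)
     = 68.5·(131 + j108)/(297 − j157)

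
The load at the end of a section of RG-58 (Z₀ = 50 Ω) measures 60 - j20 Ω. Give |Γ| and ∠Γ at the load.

Γ = (Z_L − Z_0)/(Z_L + Z_0) = (10 − j20)/(110 − j20)
|Γ| = 22.4/112 = 0.2

Γ ≈ 0.2 ∠ -53.1°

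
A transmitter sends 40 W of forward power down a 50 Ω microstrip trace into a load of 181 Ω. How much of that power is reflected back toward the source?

Γ = (181 − 50)/(181 + 50) = 0.567
|Γ|² = 0.322
P_refl = |Γ|²·P_inc = 12.9 W, P_del = (1 − |Γ|²)·P_inc = 27.1 W

P_reflected ≈ 12.9 W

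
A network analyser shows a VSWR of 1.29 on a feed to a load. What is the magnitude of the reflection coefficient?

|Γ| = (S − 1)/(S + 1) = (1.29 − 1)/(1.29 + 1) = 0.29/2.29

|Γ| ≈ 0.127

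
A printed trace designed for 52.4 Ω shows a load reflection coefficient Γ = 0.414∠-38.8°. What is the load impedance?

Z_L = Z_0·(1 + Γ)/(1 − Γ) = 52.4·(1.32 − j0.259)/(0.677 + j0.259)

Z_L ≈ 82.5 − j51.7 Ω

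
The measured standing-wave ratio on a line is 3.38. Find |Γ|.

|Γ| ≈ 0.543

|Γ| = (S − 1)/(S + 1) = (3.38 − 1)/(3.38 + 1) = 2.38/4.38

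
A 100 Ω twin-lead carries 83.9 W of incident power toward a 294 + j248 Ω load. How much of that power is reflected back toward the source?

|Γ| = |(194 + j248)/(394 + j248)| = 0.676
|Γ|² = 0.457
P_refl = |Γ|²·P_inc = 38.4 W, P_del = (1 − |Γ|²)·P_inc = 45.5 W

P_reflected ≈ 38.4 W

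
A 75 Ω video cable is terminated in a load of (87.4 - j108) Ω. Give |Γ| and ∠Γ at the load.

Γ = (Z_L − Z_0)/(Z_L + Z_0) = (12.4 − j108)/(162.4 − j108)
|Γ| = 109/195 = 0.557

Γ ≈ 0.557 ∠ -49.8°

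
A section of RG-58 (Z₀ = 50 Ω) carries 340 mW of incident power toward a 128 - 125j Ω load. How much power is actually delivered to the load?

P_delivered ≈ 184 mW

|Γ| = |(78 − j125)/(178 − j125)| = 0.677
|Γ|² = 0.459
P_refl = |Γ|²·P_inc = 156 mW, P_del = (1 − |Γ|²)·P_inc = 184 mW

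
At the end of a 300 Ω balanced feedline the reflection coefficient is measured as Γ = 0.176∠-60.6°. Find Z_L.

Z_L = Z_0·(1 + Γ)/(1 − Γ) = 300·(1.09 − j0.153)/(0.914 + j0.153)

Z_L ≈ 339 − j107 Ω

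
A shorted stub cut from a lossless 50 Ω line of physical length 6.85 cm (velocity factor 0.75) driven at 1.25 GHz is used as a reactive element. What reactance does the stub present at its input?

λ = v/f = 0.75·c / 1.25 GHz = 0.18 m
βl = 2π·l/λ = 2π × 0.381 = 137°
tan(βl) = -0.933
For a shorted stub, Z_in = jZ_0·tan(βl)

X_in ≈ -46.6 Ω (capacitive)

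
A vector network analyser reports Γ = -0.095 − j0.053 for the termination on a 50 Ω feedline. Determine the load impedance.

Z_L = Z_0·(1 + Γ)/(1 − Γ) = 50·(0.905 − j0.053)/(1.09 + j0.053)

Z_L ≈ 41.1 − j4.41 Ω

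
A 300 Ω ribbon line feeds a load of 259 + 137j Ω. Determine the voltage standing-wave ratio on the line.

Γ = (Z_L − Z_0)/(Z_L + Z_0) = (-41 + j137)/(559 + j137)
|Γ| = 143/576 = 0.248
VSWR = (1 + |Γ|)/(1 − |Γ|) = 1.25/0.752

VSWR ≈ 1.66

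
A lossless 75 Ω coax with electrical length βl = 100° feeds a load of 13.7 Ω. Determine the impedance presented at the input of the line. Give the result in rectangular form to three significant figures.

tan(βl) = tan(100°) = -5.67
Z_in = Z_0·(Z_L + jZ_0·tanβl)/(Z_0 + jZ_L·tanβl)
     = 75·(13.7 − j425)/(75 − j77.7)

Z_in ≈ 219 − j198 Ω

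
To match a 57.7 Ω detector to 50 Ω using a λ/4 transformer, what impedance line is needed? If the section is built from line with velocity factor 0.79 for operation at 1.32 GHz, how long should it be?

Z_qwt ≈ 53.7 Ω; length ≈ 4.49 cm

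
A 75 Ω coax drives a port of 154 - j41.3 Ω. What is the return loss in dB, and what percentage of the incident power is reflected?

Γ = (79 − j41.3)/(229 − j41.3), |Γ| = 0.383
RL = −20·log₁₀(0.383) = 8.33 dB
P_refl/P_inc = |Γ|² = 0.147

RL ≈ 8.33 dB; 14.7% of incident power reflected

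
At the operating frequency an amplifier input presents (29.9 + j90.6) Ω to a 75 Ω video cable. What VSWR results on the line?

VSWR ≈ 6.41

Γ = (Z_L − Z_0)/(Z_L + Z_0) = (-45.1 + j90.6)/(104.9 + j90.6)
|Γ| = 101/139 = 0.73
VSWR = (1 + |Γ|)/(1 − |Γ|) = 1.73/0.27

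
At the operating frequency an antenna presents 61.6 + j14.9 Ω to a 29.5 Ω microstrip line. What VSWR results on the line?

Γ = (Z_L − Z_0)/(Z_L + Z_0) = (32.1 + j14.9)/(91.1 + j14.9)
|Γ| = 35.4/92.3 = 0.383
VSWR = (1 + |Γ|)/(1 − |Γ|) = 1.38/0.617

VSWR ≈ 2.24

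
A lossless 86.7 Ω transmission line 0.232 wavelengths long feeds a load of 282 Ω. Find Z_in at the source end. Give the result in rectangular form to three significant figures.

βl = 2π × 0.232 = 83.5°
tan(βl) = tan(83.5°) = 8.8
Z_in = Z_0·(Z_L + jZ_0·tanβl)/(Z_0 + jZ_L·tanβl)
     = 86.7·(282 + j763)/(86.7 + j2480)

Z_in ≈ 27 − j8.91 Ω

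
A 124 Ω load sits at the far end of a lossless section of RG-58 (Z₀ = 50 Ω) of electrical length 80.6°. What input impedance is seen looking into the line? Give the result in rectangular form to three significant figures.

Z_in ≈ 20.6 − j6.9 Ω

tan(βl) = tan(80.6°) = 6.04
Z_in = Z_0·(Z_L + jZ_0·tanβl)/(Z_0 + jZ_L·tanβl)
     = 50·(124 + j302)/(50 + j749)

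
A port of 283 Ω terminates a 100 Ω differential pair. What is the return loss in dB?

RL ≈ 6.41 dB

Γ = (283 − 100)/(283 + 100) = 0.478
RL = −20·log₁₀|Γ| = −20·log₁₀(0.478)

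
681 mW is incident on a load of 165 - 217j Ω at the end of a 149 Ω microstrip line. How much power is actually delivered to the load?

|Γ| = |(16 − j217)/(314 − j217)| = 0.57
|Γ|² = 0.325
P_refl = |Γ|²·P_inc = 221 mW, P_del = (1 − |Γ|²)·P_inc = 460 mW

P_delivered ≈ 460 mW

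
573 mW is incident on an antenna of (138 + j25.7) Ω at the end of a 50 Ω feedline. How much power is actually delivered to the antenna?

P_delivered ≈ 439 mW

|Γ| = |(88 + j25.7)/(188 + j25.7)| = 0.483
|Γ|² = 0.233
P_refl = |Γ|²·P_inc = 134 mW, P_del = (1 − |Γ|²)·P_inc = 439 mW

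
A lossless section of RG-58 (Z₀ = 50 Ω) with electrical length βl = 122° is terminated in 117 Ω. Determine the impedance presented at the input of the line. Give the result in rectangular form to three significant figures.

Z_in ≈ 27.7 + j23.8 Ω

tan(βl) = tan(122°) = -1.6
Z_in = Z_0·(Z_L + jZ_0·tanβl)/(Z_0 + jZ_L·tanβl)
     = 50·(117 − j80)/(50 − j187)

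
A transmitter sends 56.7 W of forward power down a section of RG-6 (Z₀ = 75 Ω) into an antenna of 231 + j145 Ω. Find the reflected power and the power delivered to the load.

P_reflected ≈ 22.4 W; P_delivered ≈ 34.3 W

|Γ| = |(156 + j145)/(306 + j145)| = 0.629
|Γ|² = 0.396
P_refl = |Γ|²·P_inc = 22.4 W, P_del = (1 − |Γ|²)·P_inc = 34.3 W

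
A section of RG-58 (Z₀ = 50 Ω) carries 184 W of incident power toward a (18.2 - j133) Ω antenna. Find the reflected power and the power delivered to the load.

|Γ| = |(-31.8 − j133)/(68.2 − j133)| = 0.915
|Γ|² = 0.837
P_refl = |Γ|²·P_inc = 154 W, P_del = (1 − |Γ|²)·P_inc = 30 W

P_reflected ≈ 154 W; P_delivered ≈ 30 W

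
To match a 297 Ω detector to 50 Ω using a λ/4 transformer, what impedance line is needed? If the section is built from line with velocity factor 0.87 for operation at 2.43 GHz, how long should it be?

Z_qwt = √(Z_0·R_L) = √(50 × 297) = √14850
λ = 0.87·c/f = 0.107 m, so l = λ/4 = 0.0269 m

Z_qwt ≈ 122 Ω; length ≈ 2.69 cm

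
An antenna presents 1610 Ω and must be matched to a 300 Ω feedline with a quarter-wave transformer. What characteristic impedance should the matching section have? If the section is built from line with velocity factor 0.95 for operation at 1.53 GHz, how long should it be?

Z_qwt = √(Z_0·R_L) = √(300 × 1610) = √483000
λ = 0.95·c/f = 0.186 m, so l = λ/4 = 0.0466 m

Z_qwt ≈ 695 Ω; length ≈ 4.66 cm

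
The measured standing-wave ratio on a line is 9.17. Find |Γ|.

|Γ| = (S − 1)/(S + 1) = (9.17 − 1)/(9.17 + 1) = 8.17/10.2

|Γ| ≈ 0.803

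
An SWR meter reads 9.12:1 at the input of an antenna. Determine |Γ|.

|Γ| = (S − 1)/(S + 1) = (9.12 − 1)/(9.12 + 1) = 8.12/10.1

|Γ| ≈ 0.802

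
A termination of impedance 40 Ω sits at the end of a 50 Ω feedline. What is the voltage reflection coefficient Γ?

Γ = -0.111

Γ = (Z_L − Z_0)/(Z_L + Z_0) = (40 − 50)/(40 + 50) = -10/90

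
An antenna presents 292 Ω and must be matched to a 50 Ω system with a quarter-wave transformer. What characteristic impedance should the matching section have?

Z_qwt = √(Z_0·R_L) = √(50 × 292) = √14600

Z_qwt ≈ 121 Ω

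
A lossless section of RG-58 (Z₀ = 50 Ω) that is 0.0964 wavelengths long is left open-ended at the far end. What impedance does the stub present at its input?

Z_in ≈ −j72.2 Ω

βl = 2π × 0.0964 = 34.7°
tan(βl) = 0.693
For an open-ended stub, Z_in = −jZ_0·cot(βl) = −jZ_0/tan(βl)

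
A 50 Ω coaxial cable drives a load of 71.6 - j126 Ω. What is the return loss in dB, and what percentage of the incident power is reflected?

Γ = (21.6 − j126)/(121.6 − j126), |Γ| = 0.73
RL = −20·log₁₀(0.73) = 2.73 dB
P_refl/P_inc = |Γ|² = 0.533

RL ≈ 2.73 dB; 53.3% of incident power reflected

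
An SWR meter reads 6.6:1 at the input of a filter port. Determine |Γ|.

|Γ| ≈ 0.737

|Γ| = (S − 1)/(S + 1) = (6.6 − 1)/(6.6 + 1) = 5.6/7.6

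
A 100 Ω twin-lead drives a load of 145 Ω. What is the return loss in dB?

Γ = (145 − 100)/(145 + 100) = 0.184
RL = −20·log₁₀|Γ| = −20·log₁₀(0.184)

RL ≈ 14.7 dB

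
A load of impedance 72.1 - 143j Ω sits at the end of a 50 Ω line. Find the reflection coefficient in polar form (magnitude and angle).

Γ ≈ 0.77 ∠ -31.7°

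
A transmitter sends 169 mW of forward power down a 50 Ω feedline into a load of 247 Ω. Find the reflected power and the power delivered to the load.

Γ = (247 − 50)/(247 + 50) = 0.663
|Γ|² = 0.44
P_refl = |Γ|²·P_inc = 74.4 mW, P_del = (1 − |Γ|²)·P_inc = 94.6 mW

P_reflected ≈ 74.4 mW; P_delivered ≈ 94.6 mW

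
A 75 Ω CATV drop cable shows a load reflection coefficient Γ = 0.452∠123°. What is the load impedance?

Z_L ≈ 35.2 + j33.5 Ω

Z_L = Z_0·(1 + Γ)/(1 − Γ) = 75·(0.754 + j0.379)/(1.25 − j0.379)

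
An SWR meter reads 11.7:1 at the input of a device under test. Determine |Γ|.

|Γ| ≈ 0.843

|Γ| = (S − 1)/(S + 1) = (11.7 − 1)/(11.7 + 1) = 10.7/12.7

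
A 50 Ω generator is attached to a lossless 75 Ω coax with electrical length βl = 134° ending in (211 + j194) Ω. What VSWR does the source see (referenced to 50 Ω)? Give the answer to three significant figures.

VSWR ≈ 4.97

tan(βl) = -1.04
Z_in = Z_0·(Z_L + jZ_0·tanβl)/(Z_0 + jZ_L·tanβl) = 19.9 + j47.4 Ω
Γ_s = (Z_in − Z_s)/(Z_in + Z_s) = (-30.1 + j47.4)/(69.9 + j47.4), |Γ_s| = 0.665
VSWR = (1 + |Γ_s|)/(1 − |Γ_s|)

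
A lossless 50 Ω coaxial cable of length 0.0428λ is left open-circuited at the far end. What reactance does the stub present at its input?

X_in ≈ -181 Ω (capacitive)

βl = 2π × 0.0428 = 15.4°
tan(βl) = 0.276
For an open-circuited stub, Z_in = −jZ_0·cot(βl) = −jZ_0/tan(βl)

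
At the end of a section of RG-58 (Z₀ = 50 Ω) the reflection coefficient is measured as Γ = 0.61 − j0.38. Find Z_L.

Z_L = Z_0·(1 + Γ)/(1 − Γ) = 50·(1.61 − j0.38)/(0.39 + j0.38)

Z_L ≈ 81.5 − j128 Ω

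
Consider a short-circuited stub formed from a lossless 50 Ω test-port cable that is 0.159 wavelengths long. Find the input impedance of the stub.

Z_in ≈ +j77.7 Ω

βl = 2π × 0.159 = 57.2°
tan(βl) = 1.55
For a short-circuited stub, Z_in = jZ_0·tan(βl)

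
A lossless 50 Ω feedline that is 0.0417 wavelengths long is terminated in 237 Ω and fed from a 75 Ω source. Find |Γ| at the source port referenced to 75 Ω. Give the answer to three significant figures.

βl = 2π × 0.0417 = 15°
tan(βl) = 0.268
Z_in = Z_0·(Z_L + jZ_0·tanβl)/(Z_0 + jZ_L·tanβl) = 97.1 − j110 Ω
Γ_s = (Z_in − Z_s)/(Z_in + Z_s) = (22.1 − j110)/(172 − j110), |Γ_s| = 0.549

|Γ| ≈ 0.549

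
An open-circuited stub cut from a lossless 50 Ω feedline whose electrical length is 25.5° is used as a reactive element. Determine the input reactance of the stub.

tan(βl) = 0.477
For an open-circuited stub, Z_in = −jZ_0·cot(βl) = −jZ_0/tan(βl)

X_in ≈ -105 Ω (capacitive)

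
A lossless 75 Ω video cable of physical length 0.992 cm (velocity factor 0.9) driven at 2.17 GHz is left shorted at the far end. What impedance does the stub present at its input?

λ = v/f = 0.9·c / 2.17 GHz = 0.124 m
βl = 2π·l/λ = 2π × 0.0797 = 28.7°
tan(βl) = 0.548
For a shorted stub, Z_in = jZ_0·tan(βl)

Z_in ≈ +j41.1 Ω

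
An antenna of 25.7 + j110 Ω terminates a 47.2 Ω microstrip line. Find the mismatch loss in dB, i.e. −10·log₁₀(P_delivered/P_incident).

Γ = (-21.5 + j110)/(72.9 + j110), |Γ| = 0.849
|Γ|² = 0.721, so P_del/P_inc = 1 − |Γ|² = 0.279
ML = −10·log₁₀(1 − |Γ|²)

mismatch loss ≈ 5.55 dB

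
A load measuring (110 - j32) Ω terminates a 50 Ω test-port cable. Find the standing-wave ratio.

VSWR ≈ 2.43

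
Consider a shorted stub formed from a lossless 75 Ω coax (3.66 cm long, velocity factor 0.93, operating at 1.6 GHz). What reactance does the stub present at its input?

X_in ≈ 291 Ω (inductive)

λ = v/f = 0.93·c / 1.6 GHz = 0.174 m
βl = 2π·l/λ = 2π × 0.21 = 75.6°
tan(βl) = 3.88
For a shorted stub, Z_in = jZ_0·tan(βl)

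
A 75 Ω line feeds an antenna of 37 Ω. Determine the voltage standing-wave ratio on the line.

Γ = (37 − 75)/(37 + 75) = -0.339
VSWR = (1 + 0.339)/(1 − 0.339)

VSWR ≈ 2.03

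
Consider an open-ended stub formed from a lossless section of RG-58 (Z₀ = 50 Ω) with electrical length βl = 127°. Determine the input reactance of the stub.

tan(βl) = -1.33
For an open-ended stub, Z_in = −jZ_0·cot(βl) = −jZ_0/tan(βl)

X_in ≈ 37.7 Ω (inductive)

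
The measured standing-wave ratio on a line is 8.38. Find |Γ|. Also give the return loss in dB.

|Γ| = (S − 1)/(S + 1) = (8.38 − 1)/(8.38 + 1) = 7.38/9.38
RL = −20·log₁₀|Γ| = −20·log₁₀(0.787)

|Γ| ≈ 0.787; return loss ≈ 2.08 dB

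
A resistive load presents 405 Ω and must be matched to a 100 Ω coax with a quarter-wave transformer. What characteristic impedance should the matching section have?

Z_qwt ≈ 201 Ω

Z_qwt = √(Z_0·R_L) = √(100 × 405) = √40500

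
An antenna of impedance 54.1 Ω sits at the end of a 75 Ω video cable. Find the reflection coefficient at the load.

Γ = (Z_L − Z_0)/(Z_L + Z_0) = (54.1 − 75)/(54.1 + 75) = -20.9/129.1

Γ = -0.162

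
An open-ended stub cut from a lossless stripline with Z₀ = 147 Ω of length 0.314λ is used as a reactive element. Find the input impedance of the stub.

Z_in ≈ +j62.5 Ω

βl = 2π × 0.314 = 113°
tan(βl) = -2.35
For an open-ended stub, Z_in = −jZ_0·cot(βl) = −jZ_0/tan(βl)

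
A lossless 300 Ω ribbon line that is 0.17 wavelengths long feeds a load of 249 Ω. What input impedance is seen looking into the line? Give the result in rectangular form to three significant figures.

βl = 2π × 0.17 = 61.2°
tan(βl) = tan(61.2°) = 1.82
Z_in = Z_0·(Z_L + jZ_0·tanβl)/(Z_0 + jZ_L·tanβl)
     = 300·(249 + j546)/(300 + j453)

Z_in ≈ 327 + j51.8 Ω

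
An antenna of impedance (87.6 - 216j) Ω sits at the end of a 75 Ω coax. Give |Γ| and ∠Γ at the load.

Γ ≈ 0.8 ∠ -33.6°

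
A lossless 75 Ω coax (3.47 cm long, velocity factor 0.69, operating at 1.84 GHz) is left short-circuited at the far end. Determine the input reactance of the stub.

λ = v/f = 0.69·c / 1.84 GHz = 0.112 m
βl = 2π·l/λ = 2π × 0.308 = 111°
tan(βl) = -2.6
For a short-circuited stub, Z_in = jZ_0·tan(βl)

X_in ≈ -195 Ω (capacitive)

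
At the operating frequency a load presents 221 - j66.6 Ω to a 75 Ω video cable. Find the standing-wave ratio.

VSWR ≈ 3.25

Γ = (Z_L − Z_0)/(Z_L + Z_0) = (146 − j66.6)/(296 − j66.6)
|Γ| = 160/303 = 0.529
VSWR = (1 + |Γ|)/(1 − |Γ|) = 1.53/0.471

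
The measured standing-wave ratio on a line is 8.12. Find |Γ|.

|Γ| = (S − 1)/(S + 1) = (8.12 − 1)/(8.12 + 1) = 7.12/9.12

|Γ| ≈ 0.781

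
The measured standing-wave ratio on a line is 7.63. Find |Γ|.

|Γ| = (S − 1)/(S + 1) = (7.63 − 1)/(7.63 + 1) = 6.63/8.63

|Γ| ≈ 0.768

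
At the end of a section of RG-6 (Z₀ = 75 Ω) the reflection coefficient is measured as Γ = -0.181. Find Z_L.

Z_L = Z_0·(1 + Γ)/(1 − Γ) = 75·(0.819)/(1.18)

Z_L ≈ 52 Ω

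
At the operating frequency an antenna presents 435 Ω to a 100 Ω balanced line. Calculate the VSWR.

For a purely resistive load, VSWR = R_L/Z_0 or Z_0/R_L (whichever > 1) = 435/100

VSWR ≈ 4.35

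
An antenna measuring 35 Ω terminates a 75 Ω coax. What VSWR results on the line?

VSWR ≈ 2.14

Γ = (35 − 75)/(35 + 75) = -0.364
VSWR = (1 + 0.364)/(1 − 0.364)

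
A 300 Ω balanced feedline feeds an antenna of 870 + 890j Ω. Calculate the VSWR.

VSWR ≈ 6.12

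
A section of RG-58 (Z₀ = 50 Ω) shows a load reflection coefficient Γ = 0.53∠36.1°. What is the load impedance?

Z_L ≈ 84.7 + j73.6 Ω

Z_L = Z_0·(1 + Γ)/(1 − Γ) = 50·(1.43 + j0.312)/(0.572 − j0.312)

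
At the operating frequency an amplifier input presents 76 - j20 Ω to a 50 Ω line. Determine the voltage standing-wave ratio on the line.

Γ = (Z_L − Z_0)/(Z_L + Z_0) = (26 − j20)/(126 − j20)
|Γ| = 32.8/128 = 0.257
VSWR = (1 + |Γ|)/(1 − |Γ|) = 1.26/0.743

VSWR ≈ 1.69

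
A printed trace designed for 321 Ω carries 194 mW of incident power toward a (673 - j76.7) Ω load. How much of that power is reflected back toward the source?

P_reflected ≈ 25.3 mW

|Γ| = |(352 − j76.7)/(994 − j76.7)| = 0.361
|Γ|² = 0.131
P_refl = |Γ|²·P_inc = 25.3 mW, P_del = (1 − |Γ|²)·P_inc = 169 mW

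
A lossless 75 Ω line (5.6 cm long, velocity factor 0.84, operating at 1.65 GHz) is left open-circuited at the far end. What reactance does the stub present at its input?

X_in ≈ 67.5 Ω (inductive)

λ = v/f = 0.84·c / 1.65 GHz = 0.153 m
βl = 2π·l/λ = 2π × 0.367 = 132°
tan(βl) = -1.11
For an open-circuited stub, Z_in = −jZ_0·cot(βl) = −jZ_0/tan(βl)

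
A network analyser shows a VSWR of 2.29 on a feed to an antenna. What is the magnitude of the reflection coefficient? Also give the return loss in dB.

|Γ| ≈ 0.392; return loss ≈ 8.13 dB

|Γ| = (S − 1)/(S + 1) = (2.29 − 1)/(2.29 + 1) = 1.29/3.29
RL = −20·log₁₀|Γ| = −20·log₁₀(0.392)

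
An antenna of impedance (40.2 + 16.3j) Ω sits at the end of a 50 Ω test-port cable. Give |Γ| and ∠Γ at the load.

Γ ≈ 0.207 ∠ 111°

Γ = (Z_L − Z_0)/(Z_L + Z_0) = (-9.8 + j16.3)/(90.2 + j16.3)
|Γ| = 19/91.7 = 0.207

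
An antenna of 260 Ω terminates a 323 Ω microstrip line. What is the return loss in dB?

RL ≈ 19.3 dB

Γ = (260 − 323)/(260 + 323) = -0.108
RL = −20·log₁₀|Γ| = −20·log₁₀(0.108)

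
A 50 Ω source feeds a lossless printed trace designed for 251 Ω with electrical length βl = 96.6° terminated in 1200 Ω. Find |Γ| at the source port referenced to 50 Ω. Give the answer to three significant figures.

|Γ| ≈ 0.261

tan(βl) = -8.64
Z_in = Z_0·(Z_L + jZ_0·tanβl)/(Z_0 + jZ_L·tanβl) = 53.2 + j27.8 Ω
Γ_s = (Z_in − Z_s)/(Z_in + Z_s) = (3.17 + j27.8)/(103 + j27.8), |Γ_s| = 0.261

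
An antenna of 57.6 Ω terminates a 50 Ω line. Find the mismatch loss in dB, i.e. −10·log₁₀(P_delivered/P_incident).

mismatch loss ≈ 0.0217 dB

Γ = (57.6 − 50)/(57.6 + 50) = 0.0706
|Γ|² = 0.00499, so P_del/P_inc = 1 − |Γ|² = 0.995
ML = −10·log₁₀(1 − |Γ|²)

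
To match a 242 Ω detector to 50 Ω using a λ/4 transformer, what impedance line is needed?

Z_qwt ≈ 110 Ω

Z_qwt = √(Z_0·R_L) = √(50 × 242) = √12100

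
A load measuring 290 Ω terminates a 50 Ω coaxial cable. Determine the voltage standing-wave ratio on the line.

Γ = (290 − 50)/(290 + 50) = 0.706
VSWR = (1 + 0.706)/(1 − 0.706)

VSWR ≈ 5.8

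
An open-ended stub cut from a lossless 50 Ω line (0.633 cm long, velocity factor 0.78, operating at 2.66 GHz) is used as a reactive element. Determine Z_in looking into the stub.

λ = v/f = 0.78·c / 2.66 GHz = 0.088 m
βl = 2π·l/λ = 2π × 0.072 = 25.9°
tan(βl) = 0.486
For an open-ended stub, Z_in = −jZ_0·cot(βl) = −jZ_0/tan(βl)

Z_in ≈ −j103 Ω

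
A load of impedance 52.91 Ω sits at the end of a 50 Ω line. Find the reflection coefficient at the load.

Γ = 0.0283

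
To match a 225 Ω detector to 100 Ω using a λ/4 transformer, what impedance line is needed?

Z_qwt ≈ 150 Ω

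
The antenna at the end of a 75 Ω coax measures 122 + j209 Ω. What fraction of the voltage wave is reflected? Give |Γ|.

Γ = (Z_L − Z_0)/(Z_L + Z_0) = (47 + j209)/(197 + j209)
|Γ| = 214/287

|Γ| ≈ 0.746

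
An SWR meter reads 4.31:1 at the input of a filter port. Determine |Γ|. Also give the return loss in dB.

|Γ| = (S − 1)/(S + 1) = (4.31 − 1)/(4.31 + 1) = 3.31/5.31
RL = −20·log₁₀|Γ| = −20·log₁₀(0.623)

|Γ| ≈ 0.623; return loss ≈ 4.11 dB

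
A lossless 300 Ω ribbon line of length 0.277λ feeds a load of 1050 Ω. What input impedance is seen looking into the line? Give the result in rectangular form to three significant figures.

βl = 2π × 0.277 = 99.7°
tan(βl) = tan(99.7°) = -5.84
Z_in = Z_0·(Z_L + jZ_0·tanβl)/(Z_0 + jZ_L·tanβl)
     = 300·(1050 − j1750)/(300 − j6130)

Z_in ≈ 88 + j47.1 Ω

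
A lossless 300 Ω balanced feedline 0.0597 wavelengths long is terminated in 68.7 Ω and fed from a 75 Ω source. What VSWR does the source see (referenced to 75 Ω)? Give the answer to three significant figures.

VSWR ≈ 3.83

βl = 2π × 0.0597 = 21.5°
tan(βl) = 0.394
Z_in = Z_0·(Z_L + jZ_0·tanβl)/(Z_0 + jZ_L·tanβl) = 78.7 + j111 Ω
Γ_s = (Z_in − Z_s)/(Z_in + Z_s) = (3.71 + j111)/(154 + j111), |Γ_s| = 0.586
VSWR = (1 + |Γ_s|)/(1 − |Γ_s|)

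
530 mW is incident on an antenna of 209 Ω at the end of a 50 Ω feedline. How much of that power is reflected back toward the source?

Γ = (209 − 50)/(209 + 50) = 0.614
|Γ|² = 0.377
P_refl = |Γ|²·P_inc = 200 mW, P_del = (1 − |Γ|²)·P_inc = 330 mW

P_reflected ≈ 200 mW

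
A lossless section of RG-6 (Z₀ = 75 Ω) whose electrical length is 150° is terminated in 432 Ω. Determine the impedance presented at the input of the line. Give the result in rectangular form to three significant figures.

Z_in ≈ 47.8 + j116 Ω

tan(βl) = tan(150°) = -0.577
Z_in = Z_0·(Z_L + jZ_0·tanβl)/(Z_0 + jZ_L·tanβl)
     = 75·(432 − j43.3)/(75 − j249)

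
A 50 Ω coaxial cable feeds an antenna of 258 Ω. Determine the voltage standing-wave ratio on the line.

VSWR ≈ 5.16

For a purely resistive load, VSWR = R_L/Z_0 or Z_0/R_L (whichever > 1) = 258/50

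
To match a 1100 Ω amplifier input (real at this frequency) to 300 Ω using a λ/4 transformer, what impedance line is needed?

Z_qwt = √(Z_0·R_L) = √(300 × 1100) = √330000

Z_qwt ≈ 574 Ω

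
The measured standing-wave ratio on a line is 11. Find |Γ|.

|Γ| ≈ 0.833

|Γ| = (S − 1)/(S + 1) = (11 − 1)/(11 + 1) = 10/12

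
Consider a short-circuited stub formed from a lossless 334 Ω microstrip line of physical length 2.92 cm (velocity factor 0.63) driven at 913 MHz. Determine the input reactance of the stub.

λ = v/f = 0.63·c / 913 MHz = 0.207 m
βl = 2π·l/λ = 2π × 0.141 = 50.8°
tan(βl) = 1.23
For a short-circuited stub, Z_in = jZ_0·tan(βl)

X_in ≈ 409 Ω (inductive)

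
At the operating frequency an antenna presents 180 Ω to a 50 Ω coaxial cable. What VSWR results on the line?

VSWR ≈ 3.6

Γ = (180 − 50)/(180 + 50) = 0.565
VSWR = (1 + 0.565)/(1 − 0.565)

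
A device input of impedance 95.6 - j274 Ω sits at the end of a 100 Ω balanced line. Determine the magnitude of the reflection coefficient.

|Γ| ≈ 0.814

Γ = (Z_L − Z_0)/(Z_L + Z_0) = (-4.4 − j274)/(195.6 − j274)
|Γ| = 274/337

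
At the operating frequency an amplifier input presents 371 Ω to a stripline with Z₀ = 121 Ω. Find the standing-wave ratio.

Γ = (371 − 121)/(371 + 121) = 0.508
VSWR = (1 + 0.508)/(1 − 0.508)

VSWR ≈ 3.07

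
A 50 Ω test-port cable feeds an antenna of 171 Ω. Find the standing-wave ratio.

For a purely resistive load, VSWR = R_L/Z_0 or Z_0/R_L (whichever > 1) = 171/50

VSWR ≈ 3.42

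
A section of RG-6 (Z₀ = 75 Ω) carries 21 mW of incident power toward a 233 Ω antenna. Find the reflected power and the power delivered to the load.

P_reflected ≈ 5.53 mW; P_delivered ≈ 15.5 mW

Γ = (233 − 75)/(233 + 75) = 0.513
|Γ|² = 0.263
P_refl = |Γ|²·P_inc = 5.53 mW, P_del = (1 − |Γ|²)·P_inc = 15.5 mW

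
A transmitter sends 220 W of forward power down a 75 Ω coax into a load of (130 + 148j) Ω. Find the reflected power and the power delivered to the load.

|Γ| = |(55 + j148)/(205 + j148)| = 0.624
|Γ|² = 0.39
P_refl = |Γ|²·P_inc = 85.8 W, P_del = (1 − |Γ|²)·P_inc = 134 W

P_reflected ≈ 85.8 W; P_delivered ≈ 134 W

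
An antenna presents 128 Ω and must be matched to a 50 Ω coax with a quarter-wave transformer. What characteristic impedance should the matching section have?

Z_qwt = √(Z_0·R_L) = √(50 × 128) = √6400

Z_qwt ≈ 80 Ω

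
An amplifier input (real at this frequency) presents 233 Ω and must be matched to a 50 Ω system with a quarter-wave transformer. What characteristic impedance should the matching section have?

Z_qwt ≈ 108 Ω

Z_qwt = √(Z_0·R_L) = √(50 × 233) = √11650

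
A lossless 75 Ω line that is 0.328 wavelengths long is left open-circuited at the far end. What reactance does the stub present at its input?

βl = 2π × 0.328 = 118°
tan(βl) = -1.87
For an open-circuited stub, Z_in = −jZ_0·cot(βl) = −jZ_0/tan(βl)

X_in ≈ 40 Ω (inductive)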